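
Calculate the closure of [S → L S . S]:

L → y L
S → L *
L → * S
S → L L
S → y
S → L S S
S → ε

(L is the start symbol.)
{ [L → . * S], [L → . y L], [S → . L *], [S → . L L], [S → . L S S], [S → . y], [S → .], [S → L S . S] }

To compute CLOSURE, for each item [A → α.Bβ] where B is a non-terminal, add [B → .γ] for all productions B → γ; repeat for the newly added items until nothing changes.

Start with: [S → L S . S]
  [S → L S . S] has the dot before S: add [S → . L *], [S → . L L], [S → . y], [S → . L S S], [S → .]
  [S → . L *] has the dot before L: add [L → . y L], [L → . * S]
No further items can be added.

CLOSURE = { [L → . * S], [L → . y L], [S → . L *], [S → . L L], [S → . L S S], [S → . y], [S → .], [S → L S . S] }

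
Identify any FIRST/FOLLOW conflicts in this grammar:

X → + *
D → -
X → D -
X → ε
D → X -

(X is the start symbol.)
Nullable non-terminals: X.
FIRST sets used below: FIRST(D) = { '+', '-' }

X: nullable alternative(s) X → ε; FOLLOW(X) = { $, '-' }
  X → + *: FIRST \ {ε} = { '+' } — disjoint from FOLLOW(X)
  X → D -: FIRST \ {ε} = { '+', '-' } — overlaps FOLLOW(X) on { '-' }: CONFLICT
  X → ε: FIRST \ {ε} = { } — this is the only nullable alternative, skip

D has no nullable alternative, so no FIRST/FOLLOW check is needed there.

So the grammar has 1 FIRST/FOLLOW conflict (marked CONFLICT above).

Answer: Yes. X → D '-' with FOLLOW(X) on { '-' }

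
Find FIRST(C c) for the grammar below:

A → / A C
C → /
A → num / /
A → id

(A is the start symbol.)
FIRST sets of the non-terminals involved (from the grammar, by fixed-point iteration):
  FIRST(C) = { '/' }

To compute FIRST(C c), process the symbols left to right:
Symbol C is a non-terminal. Add FIRST(C) \ {ε} = { '/' }
C is not nullable (ε ∉ FIRST(C)), so stop here.
FIRST(C c) = { '/' }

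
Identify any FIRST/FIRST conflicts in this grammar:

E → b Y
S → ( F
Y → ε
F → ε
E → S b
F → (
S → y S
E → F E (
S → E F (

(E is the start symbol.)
Yes. E → b Y / E → S b on { 'b' }; E → b Y / E → F E '(' on { 'b' }; E → S b / E → F E '(' on { '(', 'b', 'y' }; S → '(' F / S → E F '(' on { '(' }; S → y S / S → E F '(' on { 'y' }

A FIRST/FIRST conflict occurs when two productions N → α and N → β for the same non-terminal have FIRST(α) ∩ FIRST(β) ≠ ∅ (with ε ∈ FIRST of a nullable right-hand side, so two nullable alternatives also conflict).

FIRST sets of the non-terminals at (or reachable through a nullable prefix from) the front of some alternative:
  FIRST(S) = { '(', 'b', 'y' }
  FIRST(F) = { '(', ε }
  FIRST(E) = { '(', 'b', 'y' }

Productions for E:
  E → b Y: FIRST = { 'b' }
  E → S b: FIRST = { '(', 'b', 'y' }
  E → F E (: FIRST = { '(', 'b', 'y' }
Productions for S:
  S → ( F: FIRST = { '(' }
  S → y S: FIRST = { 'y' }
  S → E F (: FIRST = { '(', 'b', 'y' }
Productions for F:
  F → ε: FIRST = { ε }
  F → (: FIRST = { '(' }
Y has only one production, so no FIRST/FIRST conflict is possible there.

Conflict for E: E → b Y and E → S b
  Overlap: { 'b' }
Conflict for E: E → b Y and E → F E (
  Overlap: { 'b' }
Conflict for E: E → S b and E → F E (
  Overlap: { '(', 'b', 'y' }
Conflict for S: S → ( F and S → E F (
  Overlap: { '(' }
Conflict for S: S → y S and S → E F (
  Overlap: { 'y' }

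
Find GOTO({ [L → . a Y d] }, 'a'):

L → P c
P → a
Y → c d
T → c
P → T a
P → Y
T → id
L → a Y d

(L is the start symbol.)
GOTO(I, 'a') = CLOSURE({ [A → αX.β] : [A → α.Xβ] ∈ I, X = 'a' })

Items with dot before 'a', with the dot advanced:
  [L → . a Y d] → [L → a . Y d]
Closure of the advanced items:
  [L → a . Y d] has the dot before Y: add [Y → . c d]

GOTO = { [L → a . Y d], [Y → . c d] }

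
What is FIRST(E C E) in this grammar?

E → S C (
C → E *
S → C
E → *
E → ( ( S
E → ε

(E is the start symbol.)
{ '(', '*' }

FIRST sets of the non-terminals involved (from the grammar, by fixed-point iteration):
  FIRST(E) = { '(', '*', ε }
  FIRST(C) = { '(', '*' }

To compute FIRST(E C E), process the symbols left to right:
Symbol E is a non-terminal. Add FIRST(E) \ {ε} = { '(', '*' }
E is nullable (ε ∈ FIRST(E)), continue to the next symbol.
Symbol C is a non-terminal. Add FIRST(C) \ {ε} = { '(', '*' }
C is not nullable (ε ∉ FIRST(C)), so stop here.
FIRST(E C E) = { '(', '*' }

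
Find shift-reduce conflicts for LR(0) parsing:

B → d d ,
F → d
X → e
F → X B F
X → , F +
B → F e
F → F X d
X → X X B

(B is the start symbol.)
A shift-reduce conflict occurs when an LR(0) state has both:
  - a complete (reduce) item [A → α .] (dot at the end), and
  - a shift item [B → β . c γ] (dot before a terminal).

Augment with B' → B and build the canonical LR(0) collection (I0 = CLOSURE({[B' → . B]}), then GOTO on every symbol after a dot until no new states appear). It has 21 states:
  I0: { [B → . F e], [B → . d d ,], [B' → . B], [F → . F X d], [F → . X B F], [F → . d], [X → . , F +], [X → . X X B], [X → . e] }  — shift
  I1: { [F → . F X d], [F → . X B F], [F → . d], [X → , . F +], [X → . , F +], [X → . X X B], [X → . e] }  — shift
  I2: { [B' → B .] }  — accept
  I3: { [B → F . e], [F → F . X d], [X → . , F +], [X → . X X B], [X → . e] }  — shift
  I4: { [B → . F e], [B → . d d ,], [F → . F X d], [F → . X B F], [F → . d], [F → X . B F], [X → . , F +], [X → . X X B], [X → . e], [X → X . X B] }  — shift
  I5: { [B → d . d ,], [F → d .] }  — shift, reduce
  I6: { [X → e .] }  — reduce
  I7: { [B → d d . ,] }  — shift
  I8: { [B → d d , .] }  — reduce
  I9: { [F → . F X d], [F → . X B F], [F → . d], [F → X B . F], [X → . , F +], [X → . X X B], [X → . e] }  — shift
  I10: { [B → . F e], [B → . d d ,], [F → . F X d], [F → . X B F], [F → . d], [F → X . B F], [X → . , F +], [X → . X X B], [X → . e], [X → X . X B], [X → X X . B] }  — shift
  I11: { [F → . F X d], [F → . X B F], [F → . d], [F → X B . F], [X → . , F +], [X → . X X B], [X → . e], [X → X X B .] }  — shift, reduce
  I12: { [F → F . X d], [F → X B F .], [X → . , F +], [X → . X X B], [X → . e] }  — shift, reduce
  I13: { [F → d .] }  — reduce
  I14: { [F → F X . d], [X → . , F +], [X → . X X B], [X → . e], [X → X . X B] }  — shift
  I15: { [B → . F e], [B → . d d ,], [F → . F X d], [F → . X B F], [F → . d], [X → . , F +], [X → . X X B], [X → . e], [X → X . X B], [X → X X . B] }  — shift
  I16: { [F → F X d .] }  — reduce
  I17: { [X → X X B .] }  — reduce
  I18: { [B → F e .], [X → e .] }  — 2 reduces
  I19: { [F → F . X d], [X → , F . +], [X → . , F +], [X → . X X B], [X → . e] }  — shift
  I20: { [X → , F + .] }  — reduce

I5 contains reduce item [F → d .] and shift item [B → d . d ,] — shift-reduce conflict.
I11 contains reduce item [X → X X B .] and shift items [F → . d], [X → . , F +], [X → . e] — shift-reduce conflict.
I12 contains reduce item [F → X B F .] and shift items [X → . , F +], [X → . e] — shift-reduce conflict.

Answer: Yes — I5: [F → d .] vs [B → d . d ,]; I11: [X → X X B .] vs [F → . d]; I12: [F → X B F .] vs [X → . , F +]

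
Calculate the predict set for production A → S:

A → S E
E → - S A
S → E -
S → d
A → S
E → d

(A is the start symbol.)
PREDICT(A → S) = (FIRST(RHS) \ {ε}) ∪ (FOLLOW(A) if ε ∈ FIRST(RHS), i.e. RHS ⇒* ε)
FIRST(S) = { '-', 'd' }
FIRST(S) = { '-', 'd' }
ε ∉ FIRST(S), so FOLLOW(A) is not added.
PREDICT(A → S) = { '-', 'd' }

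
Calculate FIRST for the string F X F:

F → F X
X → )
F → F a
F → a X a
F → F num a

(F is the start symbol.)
FIRST sets of the non-terminals involved (from the grammar, by fixed-point iteration):
  FIRST(F) = { 'a' }

To compute FIRST(F X F), process the symbols left to right:
Symbol F is a non-terminal. Add FIRST(F) \ {ε} = { 'a' }
F is not nullable (ε ∉ FIRST(F)), so stop here.
FIRST(F X F) = { 'a' }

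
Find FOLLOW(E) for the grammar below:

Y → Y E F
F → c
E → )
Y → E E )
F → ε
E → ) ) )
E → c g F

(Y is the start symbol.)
{ $, ')', 'c' }

In Y → Y E F: E is followed by F, add FIRST(F) \ {ε} = { 'c' }
  F is nullable, so also add FOLLOW(Y)
In Y → E E ): E is followed by E ')', add FIRST(E ')') \ {ε} = { ')', 'c' }
In Y → E E ): E is followed by ')', add FIRST(')') \ {ε} = { ')' }

The FOLLOW sets referred to above (computed the same way, to a fixed point):
  FOLLOW(Y) = { $, ')', 'c' }

Taking the union: FOLLOW(E) = { $, ')', 'c' }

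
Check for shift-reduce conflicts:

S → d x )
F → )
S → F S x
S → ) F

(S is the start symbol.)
A shift-reduce conflict occurs when an LR(0) state has both:
  - a complete (reduce) item [A → α .] (dot at the end), and
  - a shift item [B → β . c γ] (dot before a terminal).

Augment with S' → S and build the canonical LR(0) collection (I0 = CLOSURE({[S' → . S]}), then GOTO on every symbol after a dot until no new states appear). It has 11 states:
  I0: { [F → . )], [S → . ) F], [S → . F S x], [S → . d x )], [S' → . S] }  — shift
  I1: { [F → ) .], [F → . )], [S → ) . F] }  — shift, reduce
  I2: { [F → . )], [S → . ) F], [S → . F S x], [S → . d x )], [S → F . S x] }  — shift
  I3: { [S' → S .] }  — accept
  I4: { [S → d . x )] }  — shift
  I5: { [S → d x . )] }  — shift
  I6: { [S → d x ) .] }  — reduce
  I7: { [S → F S . x] }  — shift
  I8: { [S → F S x .] }  — reduce
  I9: { [F → ) .] }  — reduce
  I10: { [S → ) F .] }  — reduce

I1 contains reduce item [F → ) .] and shift item [F → . )] — shift-reduce conflict.

Answer: Yes — I1: [F → ) .] vs [F → . )]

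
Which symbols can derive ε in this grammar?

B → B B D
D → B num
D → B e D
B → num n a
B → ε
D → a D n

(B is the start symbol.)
ε-productions: B → ε
So B is immediately nullable.
No further non-terminal can be added: every production for the remaining non-terminals contains a terminal or a non-nullable non-terminal.
Nullable = { 'B' }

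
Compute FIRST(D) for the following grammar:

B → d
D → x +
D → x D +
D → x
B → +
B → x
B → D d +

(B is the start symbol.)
From D → x +:
  - x is a terminal: add 'x' and stop
From D → x D +:
  - x is a terminal: add 'x' and stop
From D → x:
  - x is a terminal: add 'x' and stop

Collecting: FIRST(D) = { 'x' }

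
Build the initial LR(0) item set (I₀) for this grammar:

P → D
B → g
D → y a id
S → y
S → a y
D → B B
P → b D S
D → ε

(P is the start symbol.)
{ [B → . g], [D → . B B], [D → . y a id], [D → .], [P → . D], [P → . b D S], [P' → . P] }

First, augment the grammar with P' → P
I₀ = CLOSURE({ [P' → . P] }):
  [P' → . P] has the dot before P: add [P → . D], [P → . b D S]
  [P → . D] has the dot before D: add [D → . y a id], [D → . B B], [D → .]
  [D → . B B] has the dot before B: add [B → . g]
No further items can be added.

I₀ = { [B → . g], [D → . B B], [D → . y a id], [D → .], [P → . D], [P → . b D S], [P' → . P] }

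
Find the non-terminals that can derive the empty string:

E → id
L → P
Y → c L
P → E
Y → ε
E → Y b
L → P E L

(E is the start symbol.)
{ 'Y' }

A non-terminal is nullable if it can derive ε (the empty string): either it has an ε-production, or it has a production whose right-hand side consists entirely of nullable non-terminals.

ε-productions: Y → ε
So Y is immediately nullable.
No further non-terminal can be added: every production for the remaining non-terminals contains a terminal or a non-nullable non-terminal.
Nullable = { 'Y' }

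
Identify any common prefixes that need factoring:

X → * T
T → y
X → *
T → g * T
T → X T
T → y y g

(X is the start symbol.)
Left-factoring is needed when two productions for the same non-terminal
share a common prefix on the right-hand side.

Productions for X:
  X → * T
  X → *
Productions for T:
  T → y
  T → g * T
  T → X T
  T → y y g

Found common prefix '*' in productions for X
Found common prefix 'y' in productions for T

Answer: Yes, X has productions with common prefix '*'; T has productions with common prefix 'y'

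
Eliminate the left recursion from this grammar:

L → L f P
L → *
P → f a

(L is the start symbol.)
L is directly left-recursive. The standard transformation for
  A → A α₁ | ... | A α_m | β₁ | ... | β_n
is
  A  → β₁ A' | ... | β_n A'
  A' → α₁ A' | ... | α_m A' | ε

L → * becomes L → * L'
L → L f P becomes L' → f P L'
Add L' → ε

Productions for other non-terminals are unchanged:
  P → f a

Resulting grammar:
L → * L'
L' → f P L'
L' → ε
P → f a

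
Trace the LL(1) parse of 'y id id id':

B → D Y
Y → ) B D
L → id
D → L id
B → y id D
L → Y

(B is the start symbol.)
Stack is shown with the top on the left.

Stack     Input         Action
------------------------------
B $       y id id id $  output B → y id D
y id D $  y id id id $  match 'y'
id D $    id id id $    match 'id'
D $       id id $       output D → L id
L id $    id id $       output L → id
id id $   id id $       match 'id'
id $      id $          match 'id'
$         $             accept

The string is accepted.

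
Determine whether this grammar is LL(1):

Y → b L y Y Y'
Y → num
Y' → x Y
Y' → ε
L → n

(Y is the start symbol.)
No. Predict set conflict for Y': { 'x' }

A grammar is LL(1) if for each non-terminal N with multiple productions, the predict sets of those productions are pairwise disjoint, where PREDICT(N → α) = (FIRST(α) \ {ε}) ∪ (FOLLOW(N) if α ⇒* ε).

Relevant sets:
  FOLLOW(Y') = { $, 'x' }

For Y:
  PREDICT(Y → b L y Y Y') = { 'b' }
  PREDICT(Y → num) = { 'num' }
For Y':
  PREDICT(Y' → x Y) = { 'x' }
  PREDICT(Y' → ε) = { $, 'x' }
L has a single production, so nothing to check there.

Conflict found: Predict set conflict for Y': { 'x' }
The grammar is NOT LL(1).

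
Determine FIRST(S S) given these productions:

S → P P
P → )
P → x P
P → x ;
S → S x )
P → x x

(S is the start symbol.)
{ ')', 'x' }

FIRST sets of the non-terminals involved (from the grammar, by fixed-point iteration):
  FIRST(S) = { ')', 'x' }

To compute FIRST(S S), process the symbols left to right:
Symbol S is a non-terminal. Add FIRST(S) \ {ε} = { ')', 'x' }
S is not nullable (ε ∉ FIRST(S)), so stop here.
FIRST(S S) = { ')', 'x' }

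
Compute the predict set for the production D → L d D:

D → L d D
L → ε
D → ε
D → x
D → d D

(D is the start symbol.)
{ 'd' }

PREDICT(D → L d D) = (FIRST(RHS) \ {ε}) ∪ (FOLLOW(D) if ε ∈ FIRST(RHS), i.e. RHS ⇒* ε)
FIRST(L) = { ε }
FIRST(L d D) = { 'd' }
ε ∉ FIRST(L d D), so FOLLOW(D) is not added.
PREDICT(D → L d D) = { 'd' }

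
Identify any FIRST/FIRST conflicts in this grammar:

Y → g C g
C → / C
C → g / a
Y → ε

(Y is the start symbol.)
No FIRST/FIRST conflicts.

Productions for Y:
  Y → g C g: FIRST = { 'g' }
  Y → ε: FIRST = { ε }
Productions for C:
  C → / C: FIRST = { '/' }
  C → g / a: FIRST = { 'g' }

All alternatives of each non-terminal have pairwise disjoint FIRST sets.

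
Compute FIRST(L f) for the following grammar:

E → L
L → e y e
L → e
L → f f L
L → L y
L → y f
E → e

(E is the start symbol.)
FIRST sets of the non-terminals involved (from the grammar, by fixed-point iteration):
  FIRST(L) = { 'e', 'f', 'y' }

To compute FIRST(L f), process the symbols left to right:
Symbol L is a non-terminal. Add FIRST(L) \ {ε} = { 'e', 'f', 'y' }
L is not nullable (ε ∉ FIRST(L)), so stop here.
FIRST(L f) = { 'e', 'f', 'y' }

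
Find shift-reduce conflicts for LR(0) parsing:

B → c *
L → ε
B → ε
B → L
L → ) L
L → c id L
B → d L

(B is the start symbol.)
Yes — I0: [B → .] vs [B → . c *]; I1: [L → .] vs [L → . ) L]; I5: [L → .] vs [L → . ) L]; I8: [L → .] vs [L → . ) L]

A shift-reduce conflict occurs when an LR(0) state has both:
  - a complete (reduce) item [A → α .] (dot at the end), and
  - a shift item [B → β . c γ] (dot before a terminal).

Augment with B' → B and build the canonical LR(0) collection (I0 = CLOSURE({[B' → . B]}), then GOTO on every symbol after a dot until no new states appear). It has 12 states:
  I0: { [B → . L], [B → . c *], [B → . d L], [B → .], [B' → . B], [L → . ) L], [L → . c id L], [L → .] }  — shift, 2 reduces
  I1: { [L → ) . L], [L → . ) L], [L → . c id L], [L → .] }  — shift, reduce
  I2: { [B' → B .] }  — accept
  I3: { [B → L .] }  — reduce
  I4: { [B → c . *], [L → c . id L] }  — shift
  I5: { [B → d . L], [L → . ) L], [L → . c id L], [L → .] }  — shift, reduce
  I6: { [B → d L .] }  — reduce
  I7: { [L → c . id L] }  — shift
  I8: { [L → . ) L], [L → . c id L], [L → .], [L → c id . L] }  — shift, reduce
  I9: { [L → c id L .] }  — reduce
  I10: { [B → c * .] }  — reduce
  I11: { [L → ) L .] }  — reduce

I0 contains reduce items [B → .], [L → .] and shift items [B → . c *], [B → . d L], [L → . ) L], [L → . c id L] — shift-reduce conflict.
I1 contains reduce item [L → .] and shift items [L → . ) L], [L → . c id L] — shift-reduce conflict.
I5 contains reduce item [L → .] and shift items [L → . ) L], [L → . c id L] — shift-reduce conflict.
I8 contains reduce item [L → .] and shift items [L → . ) L], [L → . c id L] — shift-reduce conflict.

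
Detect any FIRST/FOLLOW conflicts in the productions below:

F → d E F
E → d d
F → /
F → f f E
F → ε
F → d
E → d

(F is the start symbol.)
No FIRST/FOLLOW conflicts.

A FIRST/FOLLOW conflict occurs when a non-terminal N has a nullable alternative N → β (β ⇒* ε) and another alternative N → α with FIRST(α) ∩ FOLLOW(N) ≠ ∅: on such a lookahead the parser cannot decide between expanding α and letting N vanish via β.

Nullable non-terminals: F.

F: nullable alternative(s) F → ε; FOLLOW(F) = { $ }
  F → d E F: FIRST \ {ε} = { 'd' } — disjoint from FOLLOW(F)
  F → /: FIRST \ {ε} = { '/' } — disjoint from FOLLOW(F)
  F → f f E: FIRST \ {ε} = { 'f' } — disjoint from FOLLOW(F)
  F → ε: FIRST \ {ε} = { } — this is the only nullable alternative, skip
  F → d: FIRST \ {ε} = { 'd' } — disjoint from FOLLOW(F)

E has no nullable alternative, so no FIRST/FOLLOW check is needed there.

No FIRST/FOLLOW conflicts found.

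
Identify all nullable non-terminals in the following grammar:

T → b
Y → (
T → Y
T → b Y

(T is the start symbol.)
A non-terminal is nullable if it can derive ε (the empty string): either it has an ε-production, or it has a production whose right-hand side consists entirely of nullable non-terminals.

There are no ε-productions, so no non-terminal can derive ε.
No non-terminals are nullable.

Answer: None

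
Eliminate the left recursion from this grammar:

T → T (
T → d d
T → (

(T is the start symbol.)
T → d d T'
T → ( T'
T' → ( T'
T' → ε

T is directly left-recursive. The standard transformation for
  A → A α₁ | ... | A α_m | β₁ | ... | β_n
is
  A  → β₁ A' | ... | β_n A'
  A' → α₁ A' | ... | α_m A' | ε

T → d d becomes T → d d T'
T → ( becomes T → ( T'
T → T ( becomes T' → ( T'
Add T' → ε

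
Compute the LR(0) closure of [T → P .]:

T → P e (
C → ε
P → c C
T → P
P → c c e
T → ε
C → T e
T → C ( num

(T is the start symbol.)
{ [T → P .] }

To compute CLOSURE, for each item [A → α.Bβ] where B is a non-terminal, add [B → .γ] for all productions B → γ; repeat for the newly added items until nothing changes.

Start with: [T → P .]
The dot is at the end, so nothing is added.

CLOSURE = { [T → P .] }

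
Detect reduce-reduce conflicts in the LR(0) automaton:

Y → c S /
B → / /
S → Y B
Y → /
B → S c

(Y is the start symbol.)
No reduce-reduce conflicts

A reduce-reduce conflict occurs when an LR(0) state has two complete items [A → α .] and [B → β .] — both call for a reduction, and with no lookahead the parser cannot choose between them.

Augment with Y' → Y and build the canonical LR(0) collection (I0 = CLOSURE({[Y' → . Y]}), then GOTO on every symbol after a dot until no new states appear). It has 12 states:
  I0: { [Y → . /], [Y → . c S /], [Y' → . Y] }  — shift
  I1: { [Y → / .] }  — reduce
  I2: { [Y' → Y .] }  — accept
  I3: { [S → . Y B], [Y → . /], [Y → . c S /], [Y → c . S /] }  — shift
  I4: { [Y → c S . /] }  — shift
  I5: { [B → . / /], [B → . S c], [S → . Y B], [S → Y . B], [Y → . /], [Y → . c S /] }  — shift
  I6: { [B → / . /], [Y → / .] }  — shift, reduce
  I7: { [S → Y B .] }  — reduce
  I8: { [B → S . c] }  — shift
  I9: { [B → S c .] }  — reduce
  I10: { [B → / / .] }  — reduce
  I11: { [Y → c S / .] }  — reduce

No state contains more than one complete item.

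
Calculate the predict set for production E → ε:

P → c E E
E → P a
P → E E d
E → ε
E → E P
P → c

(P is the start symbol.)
{ $, 'a', 'c', 'd' }

PREDICT(E → ε) = (FIRST(RHS) \ {ε}) ∪ (FOLLOW(E) if ε ∈ FIRST(RHS), i.e. RHS ⇒* ε)
The right-hand side is ε (FIRST(ε) = { ε }), so the predict set is FOLLOW(E) = { $, 'a', 'c', 'd' }
PREDICT(E → ε) = { $, 'a', 'c', 'd' }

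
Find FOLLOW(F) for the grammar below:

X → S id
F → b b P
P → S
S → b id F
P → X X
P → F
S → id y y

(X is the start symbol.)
{ 'id' }

To compute FOLLOW(F), find every occurrence of F on a right-hand side N → α F β: add FIRST(β) \ {ε}, and if β is empty or nullable also add FOLLOW(N). Iterate to a fixed point.

In S → b id F: F is at the end, add FOLLOW(S)
In P → F: F is at the end, add FOLLOW(P)

The FOLLOW sets referred to above (computed the same way, to a fixed point):
  FOLLOW(S) = { 'id' }
  FOLLOW(P) = { 'id' }

Taking the union: FOLLOW(F) = { 'id' }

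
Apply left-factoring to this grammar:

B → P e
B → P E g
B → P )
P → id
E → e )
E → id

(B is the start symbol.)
Left-factoring transforms A → αβ₁ | αβ₂ into A → αA' and A' → β₁ | β₂
(α is the longest common prefix among the alternatives). Repeat until
no nonterminal has two alternatives with a common prefix.

Round 1: B has alternatives sharing prefix 'P'. Introduce B': B → P B'
  Add: B' → e
  Add: B' → E g
  Add: B' → )

No remaining common prefixes — done.

Resulting grammar:
B → P B'
B' → e
B' → E g
B' → )
P → id
E → e )
E → id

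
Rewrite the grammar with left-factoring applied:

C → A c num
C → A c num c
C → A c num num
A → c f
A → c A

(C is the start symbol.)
C → A c num C'
C' → ε
C' → c
C' → num
A → c A'
A' → f
A' → A

Left-factoring transforms A → αβ₁ | αβ₂ into A → αA' and A' → β₁ | β₂
(α is the longest common prefix among the alternatives). Repeat until
no nonterminal has two alternatives with a common prefix.

Round 1: C has alternatives sharing prefix 'A c num'. Introduce C': C → A c num C'
  Add: C' → ε
  Add: C' → c
  Add: C' → num

Round 2: A has alternatives sharing prefix 'c'. Introduce A': A → c A'
  Add: A' → f
  Add: A' → A

No remaining common prefixes — done.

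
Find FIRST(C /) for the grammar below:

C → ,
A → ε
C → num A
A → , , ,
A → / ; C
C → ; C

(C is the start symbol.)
{ ',', ';', 'num' }

FIRST sets of the non-terminals involved (from the grammar, by fixed-point iteration):
  FIRST(C) = { ',', ';', 'num' }

To compute FIRST(C /), process the symbols left to right:
Symbol C is a non-terminal. Add FIRST(C) \ {ε} = { ',', ';', 'num' }
C is not nullable (ε ∉ FIRST(C)), so stop here.
FIRST(C /) = { ',', ';', 'num' }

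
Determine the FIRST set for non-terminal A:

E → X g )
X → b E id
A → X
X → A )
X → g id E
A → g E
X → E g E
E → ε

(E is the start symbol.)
{ 'b', 'g' }

FIRST sets of the other non-terminals involved (by the same procedure, iterated to a fixed point):
  FIRST(X) = { 'b', 'g' }

From A → X:
  - X is a non-terminal: add FIRST(X) \ {ε} = { 'b', 'g' }
    X is not nullable, so stop
From A → g E:
  - g is a terminal: add 'g' and stop

Collecting: FIRST(A) = { 'b', 'g' }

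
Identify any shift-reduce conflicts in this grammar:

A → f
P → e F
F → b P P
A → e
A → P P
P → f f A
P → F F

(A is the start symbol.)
Yes — I5: [A → e .] vs [F → . b P P]; I6: [A → f .] vs [P → f . f A]

Augment with A' → A and build the canonical LR(0) collection (I0 = CLOSURE({[A' → . A]}), then GOTO on every symbol after a dot until no new states appear). It has 16 states:
  I0: { [A → . P P], [A → . e], [A → . f], [A' → . A], [F → . b P P], [P → . F F], [P → . e F], [P → . f f A] }  — shift
  I1: { [A' → A .] }  — accept
  I2: { [F → . b P P], [P → F . F] }  — shift
  I3: { [A → P . P], [F → . b P P], [P → . F F], [P → . e F], [P → . f f A] }  — shift
  I4: { [F → . b P P], [F → b . P P], [P → . F F], [P → . e F], [P → . f f A] }  — shift
  I5: { [A → e .], [F → . b P P], [P → e . F] }  — shift, reduce
  I6: { [A → f .], [P → f . f A] }  — shift, reduce
  I7: { [A → . P P], [A → . e], [A → . f], [F → . b P P], [P → . F F], [P → . e F], [P → . f f A], [P → f f . A] }  — shift
  I8: { [P → f f A .] }  — reduce
  I9: { [P → e F .] }  — reduce
  I10: { [F → . b P P], [F → b P . P], [P → . F F], [P → . e F], [P → . f f A] }  — shift
  I11: { [F → . b P P], [P → e . F] }  — shift
  I12: { [P → f . f A] }  — shift
  I13: { [F → b P P .] }  — reduce
  I14: { [A → P P .] }  — reduce
  I15: { [P → F F .] }  — reduce

I5 contains reduce item [A → e .] and shift item [F → . b P P] — shift-reduce conflict.
I6 contains reduce item [A → f .] and shift item [P → f . f A] — shift-reduce conflict.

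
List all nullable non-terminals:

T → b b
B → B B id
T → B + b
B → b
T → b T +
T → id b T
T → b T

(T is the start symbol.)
A non-terminal is nullable if it can derive ε (the empty string): either it has an ε-production, or it has a production whose right-hand side consists entirely of nullable non-terminals.

There are no ε-productions, so no non-terminal can derive ε.
No non-terminals are nullable.

Answer: None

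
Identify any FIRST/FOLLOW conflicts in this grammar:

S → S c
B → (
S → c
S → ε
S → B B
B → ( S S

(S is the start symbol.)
A FIRST/FOLLOW conflict occurs when a non-terminal N has a nullable alternative N → β (β ⇒* ε) and another alternative N → α with FIRST(α) ∩ FOLLOW(N) ≠ ∅: on such a lookahead the parser cannot decide between expanding α and letting N vanish via β.

Nullable non-terminals: S.
FIRST sets used below: FIRST(S) = { '(', 'c', ε }, FIRST(B) = { '(' }

S: nullable alternative(s) S → ε; FOLLOW(S) = { $, '(', 'c' }
  S → S c: FIRST \ {ε} = { '(', 'c' } — overlaps FOLLOW(S) on { '(', 'c' }: CONFLICT
  S → c: FIRST \ {ε} = { 'c' } — overlaps FOLLOW(S) on { 'c' }: CONFLICT
  S → ε: FIRST \ {ε} = { } — this is the only nullable alternative, skip
  S → B B: FIRST \ {ε} = { '(' } — overlaps FOLLOW(S) on { '(' }: CONFLICT

B has no nullable alternative, so no FIRST/FOLLOW check is needed there.

So the grammar has 3 FIRST/FOLLOW conflicts (marked CONFLICT above).

Answer: Yes. S → S c with FOLLOW(S) on { '(', 'c' }; S → c with FOLLOW(S) on { 'c' }; S → B B with FOLLOW(S) on { '(' }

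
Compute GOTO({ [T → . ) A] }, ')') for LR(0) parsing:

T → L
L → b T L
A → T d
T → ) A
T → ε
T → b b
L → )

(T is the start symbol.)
GOTO(I, ')') = CLOSURE({ [A → αX.β] : [A → α.Xβ] ∈ I, X = ')' })

Items with dot before ')', with the dot advanced:
  [T → . ) A] → [T → ) . A]
Closure of the advanced items:
  [T → ) . A] has the dot before A: add [A → . T d]
  [A → . T d] has the dot before T: add [T → . L], [T → . ) A], [T → .], [T → . b b]
  [T → . L] has the dot before L: add [L → . b T L], [L → . )]

GOTO = { [A → . T d], [L → . )], [L → . b T L], [T → ) . A], [T → . ) A], [T → . L], [T → . b b], [T → .] }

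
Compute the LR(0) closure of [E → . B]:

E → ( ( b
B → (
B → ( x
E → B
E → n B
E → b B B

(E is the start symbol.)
{ [B → . ( x], [B → . (], [E → . B] }

Start with: [E → . B]
  [E → . B] has the dot before B: add [B → . (], [B → . ( x]
No further items can be added.

CLOSURE = { [B → . ( x], [B → . (], [E → . B] }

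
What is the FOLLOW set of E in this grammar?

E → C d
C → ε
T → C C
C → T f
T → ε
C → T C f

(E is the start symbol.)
{ $ }

To compute FOLLOW(E), find every occurrence of E on a right-hand side N → α E β: add FIRST(β) \ {ε}, and if β is empty or nullable also add FOLLOW(N). Iterate to a fixed point.

E is the start symbol, so $ ∈ FOLLOW(E).
E does not occur on any right-hand side.

Taking the union: FOLLOW(E) = { $ }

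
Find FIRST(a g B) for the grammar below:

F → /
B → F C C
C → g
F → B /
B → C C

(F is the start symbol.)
{ 'a' }

To compute FIRST(a g B), process the symbols left to right:
Symbol a is a terminal. Add 'a' and stop.
FIRST(a g B) = { 'a' }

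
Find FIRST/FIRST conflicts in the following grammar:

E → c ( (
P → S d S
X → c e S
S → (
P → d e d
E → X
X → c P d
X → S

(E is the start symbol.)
Yes. E → c '(' '(' / E → X on { 'c' }; X → c e S / X → c P d on { 'c' }

A FIRST/FIRST conflict occurs when two productions N → α and N → β for the same non-terminal have FIRST(α) ∩ FIRST(β) ≠ ∅ (with ε ∈ FIRST of a nullable right-hand side, so two nullable alternatives also conflict).

FIRST sets of the non-terminals at (or reachable through a nullable prefix from) the front of some alternative:
  FIRST(X) = { '(', 'c' }
  FIRST(S) = { '(' }

Productions for E:
  E → c ( (: FIRST = { 'c' }
  E → X: FIRST = { '(', 'c' }
Productions for P:
  P → S d S: FIRST = { '(' }
  P → d e d: FIRST = { 'd' }
Productions for X:
  X → c e S: FIRST = { 'c' }
  X → c P d: FIRST = { 'c' }
  X → S: FIRST = { '(' }
S has only one production, so no FIRST/FIRST conflict is possible there.

Conflict for E: E → c ( ( and E → X
  Overlap: { 'c' }
Conflict for X: X → c e S and X → c P d
  Overlap: { 'c' }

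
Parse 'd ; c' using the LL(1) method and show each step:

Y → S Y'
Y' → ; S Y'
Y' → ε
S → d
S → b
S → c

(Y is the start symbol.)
Stack is shown with the top on the left.

Stack     Input    Action
-------------------------
Y $       d ; c $  output Y → S Y'
S Y' $    d ; c $  output S → d
d Y' $    d ; c $  match 'd'
Y' $      ; c $    output Y' → ; S Y'
; S Y' $  ; c $    match ';'
S Y' $    c $      output S → c
c Y' $    c $      match 'c'
Y' $      $        output Y' → ε
$         $        accept

The string is accepted.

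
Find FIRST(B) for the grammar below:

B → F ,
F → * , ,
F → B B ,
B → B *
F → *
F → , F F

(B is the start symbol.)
To compute FIRST(B), examine every production with B on the left-hand side, reading each right-hand side left to right until a non-nullable symbol is reached.

FIRST sets of the other non-terminals involved (by the same procedure, iterated to a fixed point):
  FIRST(F) = { '*', ',' }

From B → F ,:
  - F is a non-terminal: add FIRST(F) \ {ε} = { '*', ',' }
    F is not nullable, so stop
From B → B *:
  - B is the symbol being defined: contributes nothing new
    B is not nullable, so stop

Collecting: FIRST(B) = { '*', ',' }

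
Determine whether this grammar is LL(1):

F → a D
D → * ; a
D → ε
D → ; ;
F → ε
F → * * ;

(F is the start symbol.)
Yes, the grammar is LL(1).

A grammar is LL(1) if for each non-terminal N with multiple productions, the predict sets of those productions are pairwise disjoint, where PREDICT(N → α) = (FIRST(α) \ {ε}) ∪ (FOLLOW(N) if α ⇒* ε).

Relevant sets:
  FOLLOW(F) = { $ }
  FOLLOW(D) = { $ }

For F:
  PREDICT(F → a D) = { 'a' }
  PREDICT(F → ε) = { $ }
  PREDICT(F → '*' '*' ';') = { '*' }
For D:
  PREDICT(D → '*' ';' a) = { '*' }
  PREDICT(D → ε) = { $ }
  PREDICT(D → ';' ';') = { ';' }

All predict sets are disjoint. The grammar IS LL(1).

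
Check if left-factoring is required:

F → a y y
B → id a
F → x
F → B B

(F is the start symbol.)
Left-factoring is needed when two productions for the same non-terminal
share a common prefix on the right-hand side.

Productions for F:
  F → a y y
  F → x
  F → B B

No common prefixes found.

Answer: No, left-factoring is not needed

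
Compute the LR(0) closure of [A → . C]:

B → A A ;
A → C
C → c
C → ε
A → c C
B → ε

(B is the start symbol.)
{ [A → . C], [C → . c], [C → .] }

Start with: [A → . C]
  [A → . C] has the dot before C: add [C → . c], [C → .]
No further items can be added.

CLOSURE = { [A → . C], [C → . c], [C → .] }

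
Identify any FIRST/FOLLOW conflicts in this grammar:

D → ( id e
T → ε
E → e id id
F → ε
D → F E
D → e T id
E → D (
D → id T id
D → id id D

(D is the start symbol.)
No FIRST/FOLLOW conflicts.

A FIRST/FOLLOW conflict occurs when a non-terminal N has a nullable alternative N → β (β ⇒* ε) and another alternative N → α with FIRST(α) ∩ FOLLOW(N) ≠ ∅: on such a lookahead the parser cannot decide between expanding α and letting N vanish via β.

Nullable non-terminals: F, T.
F has a nullable alternative but only one production, so nothing to check.
T has a nullable alternative but only one production, so nothing to check.

D, E have no nullable alternative, so no FIRST/FOLLOW check is needed there.

No FIRST/FOLLOW conflicts found.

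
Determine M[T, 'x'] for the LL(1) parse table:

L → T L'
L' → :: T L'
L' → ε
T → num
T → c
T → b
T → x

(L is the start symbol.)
To find M[T, 'x'], we find productions for T where 'x' is in the predict set (PREDICT(N → α) = (FIRST(α) \ {ε}) ∪ (FOLLOW(N) if α ⇒* ε)).

T → num: PREDICT = { 'num' }
T → c: PREDICT = { 'c' }
T → b: PREDICT = { 'b' }
T → x: PREDICT = { 'x' }
  'x' is in predict set, so this production goes in M[T, 'x']

M[T, 'x'] = T → x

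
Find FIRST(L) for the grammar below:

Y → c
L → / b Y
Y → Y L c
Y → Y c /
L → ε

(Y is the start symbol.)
To compute FIRST(L), examine every production with L on the left-hand side, reading each right-hand side left to right until a non-nullable symbol is reached.

From L → / b Y:
  - '/' is a terminal: add '/' and stop
From L → ε:
  - ε-production, so ε ∈ FIRST(L)

Collecting: FIRST(L) = { '/', ε }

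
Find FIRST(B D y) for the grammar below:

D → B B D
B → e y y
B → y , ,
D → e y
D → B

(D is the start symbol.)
FIRST sets of the non-terminals involved (from the grammar, by fixed-point iteration):
  FIRST(B) = { 'e', 'y' }

To compute FIRST(B D y), process the symbols left to right:
Symbol B is a non-terminal. Add FIRST(B) \ {ε} = { 'e', 'y' }
B is not nullable (ε ∉ FIRST(B)), so stop here.
FIRST(B D y) = { 'e', 'y' }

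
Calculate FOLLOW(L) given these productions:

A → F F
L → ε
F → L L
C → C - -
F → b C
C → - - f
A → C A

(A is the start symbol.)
In F → L L: L is followed by L, add FIRST(L) \ {ε} = { }
  L is nullable, so also add FOLLOW(F)
In F → L L: L is at the end, add FOLLOW(F)

The FOLLOW sets referred to above (computed the same way, to a fixed point):
  FOLLOW(F) = { $, 'b' }

Taking the union: FOLLOW(L) = { $, 'b' }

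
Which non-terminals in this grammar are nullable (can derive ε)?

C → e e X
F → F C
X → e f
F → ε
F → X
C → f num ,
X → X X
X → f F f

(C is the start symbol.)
{ 'F' }

ε-productions: F → ε
So F is immediately nullable.
No further non-terminal can be added: every production for the remaining non-terminals contains a terminal or a non-nullable non-terminal.
Nullable = { 'F' }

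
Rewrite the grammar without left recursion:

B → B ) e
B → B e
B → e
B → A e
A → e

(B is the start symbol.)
B → e B'
B → A e B'
B' → ) e B'
B' → e B'
B' → ε
A → e

B is directly left-recursive. The standard transformation for
  A → A α₁ | ... | A α_m | β₁ | ... | β_n
is
  A  → β₁ A' | ... | β_n A'
  A' → α₁ A' | ... | α_m A' | ε

B → e becomes B → e B'
B → A e becomes B → A e B'
B → B ) e becomes B' → ) e B'
B → B e becomes B' → e B'
Add B' → ε

Productions for other non-terminals are unchanged:
  A → e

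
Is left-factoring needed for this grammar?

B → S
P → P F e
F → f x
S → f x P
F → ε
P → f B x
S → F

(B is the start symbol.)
Left-factoring is needed when two productions for the same non-terminal
share a common prefix on the right-hand side.

Productions for P:
  P → P F e
  P → f B x
Productions for F:
  F → f x
  F → ε
Productions for S:
  S → f x P
  S → F

No common prefixes found.

Answer: No, left-factoring is not needed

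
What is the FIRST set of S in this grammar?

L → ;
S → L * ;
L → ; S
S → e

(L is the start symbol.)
{ ';', 'e' }

FIRST sets of the other non-terminals involved (by the same procedure, iterated to a fixed point):
  FIRST(L) = { ';' }

From S → L * ;:
  - L is a non-terminal: add FIRST(L) \ {ε} = { ';' }
    L is not nullable, so stop
From S → e:
  - e is a terminal: add 'e' and stop

Collecting: FIRST(S) = { ';', 'e' }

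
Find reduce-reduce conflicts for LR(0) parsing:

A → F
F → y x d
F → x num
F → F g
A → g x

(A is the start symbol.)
No reduce-reduce conflicts

A reduce-reduce conflict occurs when an LR(0) state has two complete items [A → α .] and [B → β .] — both call for a reduction, and with no lookahead the parser cannot choose between them.

Augment with A' → A and build the canonical LR(0) collection (I0 = CLOSURE({[A' → . A]}), then GOTO on every symbol after a dot until no new states appear). It has 11 states:
  I0: { [A → . F], [A → . g x], [A' → . A], [F → . F g], [F → . x num], [F → . y x d] }  — shift
  I1: { [A' → A .] }  — accept
  I2: { [A → F .], [F → F . g] }  — shift, reduce
  I3: { [A → g . x] }  — shift
  I4: { [F → x . num] }  — shift
  I5: { [F → y . x d] }  — shift
  I6: { [F → y x . d] }  — shift
  I7: { [F → y x d .] }  — reduce
  I8: { [F → x num .] }  — reduce
  I9: { [A → g x .] }  — reduce
  I10: { [F → F g .] }  — reduce

No state contains more than one complete item.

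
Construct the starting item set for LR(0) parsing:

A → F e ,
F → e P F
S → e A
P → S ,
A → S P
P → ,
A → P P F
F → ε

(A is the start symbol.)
First, augment the grammar with A' → A
I₀ = CLOSURE({ [A' → . A] }):
  [A' → . A] has the dot before A: add [A → . F e ,], [A → . S P], [A → . P P F]
  [A → . F e ,] has the dot before F: add [F → . e P F], [F → .]
  [A → . S P] has the dot before S: add [S → . e A]
  [A → . P P F] has the dot before P: add [P → . S ,], [P → . ,]
No further items can be added.

I₀ = { [A → . F e ,], [A → . P P F], [A → . S P], [A' → . A], [F → . e P F], [F → .], [P → . ,], [P → . S ,], [S → . e A] }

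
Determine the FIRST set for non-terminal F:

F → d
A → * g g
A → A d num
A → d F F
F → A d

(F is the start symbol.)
{ '*', 'd' }

To compute FIRST(F), examine every production with F on the left-hand side, reading each right-hand side left to right until a non-nullable symbol is reached.

FIRST sets of the other non-terminals involved (by the same procedure, iterated to a fixed point):
  FIRST(A) = { '*', 'd' }

From F → d:
  - d is a terminal: add 'd' and stop
From F → A d:
  - A is a non-terminal: add FIRST(A) \ {ε} = { '*', 'd' }
    A is not nullable, so stop

Collecting: FIRST(F) = { '*', 'd' }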